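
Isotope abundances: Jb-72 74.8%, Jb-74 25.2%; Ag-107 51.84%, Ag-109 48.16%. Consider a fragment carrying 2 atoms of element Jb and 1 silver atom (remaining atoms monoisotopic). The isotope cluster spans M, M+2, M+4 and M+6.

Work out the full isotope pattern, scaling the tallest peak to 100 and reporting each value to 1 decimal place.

Element Jb pattern (n=2): 0.559504 : 0.376992 : 0.063504
Silver pattern (n=1): 0.5184 : 0.4816
Convolve the two distributions (both contribute in 2-u steps):
  M: 0.559504×0.5184 = 0.290047
  M+2: 0.559504×0.4816 + 0.376992×0.5184 = 0.464890
  M+4: 0.376992×0.4816 + 0.063504×0.5184 = 0.214480
  M+6: 0.063504×0.4816 = 0.030584
Scale to base peak (0.464890) = 100: 62.4 : 100.0 : 46.1 : 6.6

62.4 : 100.0 : 46.1 : 6.6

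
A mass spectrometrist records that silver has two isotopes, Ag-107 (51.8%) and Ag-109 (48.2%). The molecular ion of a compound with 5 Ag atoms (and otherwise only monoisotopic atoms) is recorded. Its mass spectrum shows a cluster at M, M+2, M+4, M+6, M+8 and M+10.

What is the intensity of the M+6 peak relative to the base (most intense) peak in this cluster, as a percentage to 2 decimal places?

93.05%

(0.518 + 0.482)^5 gives M 0.0373, M+2 0.1735, M+4 0.3229, M+6 0.3005, M+8 0.1398, M+10 0.0260; the largest is M+4.
P(M+4) = C(5,2) × 0.518^3 × 0.482^2 = 10 × 0.13899183 × 0.232324 = 0.322911 (base)
P(M+6) = C(5,3) × 0.518^2 × 0.482^3 = 10 × 0.268324 × 0.11198017 = 0.300470
Relative intensity = 0.300470 / 0.322911 × 100 = 93.05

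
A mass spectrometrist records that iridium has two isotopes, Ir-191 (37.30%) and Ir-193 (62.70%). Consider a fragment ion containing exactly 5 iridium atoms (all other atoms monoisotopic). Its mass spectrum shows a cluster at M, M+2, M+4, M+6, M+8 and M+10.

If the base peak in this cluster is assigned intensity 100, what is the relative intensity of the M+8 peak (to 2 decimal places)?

Term probabilities: M 0.0072, M+2 0.0607, M+4 0.2040, M+6 0.3429, M+8 0.2882, M+10 0.0969. Base peak = M+6.
P(M+6) = C(5,3) × 0.3730^2 × 0.6270^3 = 10 × 0.139129 × 0.24649188 = 0.342942 (base)
P(M+8) = C(5,4) × 0.3730^1 × 0.6270^4 = 5 × 0.3730 × 0.15455041 = 0.288237
Relative intensity = 0.288237 / 0.342942 × 100 = 84.05

84.05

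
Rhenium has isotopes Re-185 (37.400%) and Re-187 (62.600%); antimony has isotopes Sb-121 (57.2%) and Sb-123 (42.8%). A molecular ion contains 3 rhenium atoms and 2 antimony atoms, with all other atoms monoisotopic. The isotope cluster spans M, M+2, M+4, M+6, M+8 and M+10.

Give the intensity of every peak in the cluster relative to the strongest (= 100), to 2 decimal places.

4.98 : 32.46 : 82.07 : 100.00 : 58.39 : 13.08

Rhenium pattern (n=3): 0.05231362 : 0.26268713 : 0.43968487 : 0.24531438
Antimony pattern (n=2): 0.327184 : 0.489632 : 0.183184
Convolve the two distributions (both contribute in 2-u steps):
  M: 0.05231362×0.327184 = 0.017116
  M+2: 0.05231362×0.489632 + 0.26268713×0.327184 = 0.111561
  M+4: 0.05231362×0.183184 + 0.26268713×0.489632 + 0.43968487×0.327184 = 0.282061
  M+6: 0.26268713×0.183184 + 0.43968487×0.489632 + 0.24531438×0.327184 = 0.343667
  M+8: 0.43968487×0.183184 + 0.24531438×0.489632 = 0.200657
  M+10: 0.24531438×0.183184 = 0.044938
Scale to base peak (0.343667) = 100: 4.98 : 32.46 : 82.07 : 100.00 : 58.39 : 13.08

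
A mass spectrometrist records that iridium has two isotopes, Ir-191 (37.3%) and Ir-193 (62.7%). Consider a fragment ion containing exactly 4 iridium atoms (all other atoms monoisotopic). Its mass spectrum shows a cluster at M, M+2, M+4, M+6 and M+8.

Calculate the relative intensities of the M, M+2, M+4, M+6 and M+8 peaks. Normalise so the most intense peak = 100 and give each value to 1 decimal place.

5.3 : 35.4 : 89.2 : 100.0 : 42.0

The 4 Ir atoms are independent, so intensities follow the terms of (0.373 + 0.627)^4.
P(M) = 0.373^4 = 0.019357
P(M+2) = 4 × 0.373^3 × 0.627^1 = 0.130153
P(M+4) = 6 × 0.373^2 × 0.627^2 = 0.328174
P(M+6) = 4 × 0.373^1 × 0.627^3 = 0.367766
P(M+8) = 0.627^4 = 0.154550
The M+6 peak is largest (0.367766); scaling to 100 gives 5.3 : 35.4 : 89.2 : 100.0 : 42.0.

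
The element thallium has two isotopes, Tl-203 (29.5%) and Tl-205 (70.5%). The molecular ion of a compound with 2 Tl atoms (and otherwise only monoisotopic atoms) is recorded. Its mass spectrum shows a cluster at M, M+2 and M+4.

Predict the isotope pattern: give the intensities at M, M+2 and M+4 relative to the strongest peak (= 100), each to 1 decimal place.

17.5 : 83.7 : 100.0

The 2 Tl atoms are independent, so intensities follow the terms of (0.295 + 0.705)^2.
P(M) = 0.295^2 = 0.087025
P(M+2) = 2 × 0.295^1 × 0.705^1 = 0.415950
P(M+4) = 0.705^2 = 0.497025
The M+4 peak is largest (0.497025); scaling to 100 gives 17.5 : 83.7 : 100.0.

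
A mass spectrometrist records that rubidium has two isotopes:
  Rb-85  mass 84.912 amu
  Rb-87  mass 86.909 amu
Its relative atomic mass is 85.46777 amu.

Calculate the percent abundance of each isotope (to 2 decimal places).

Rb-85: 72.17%, Rb-87: 27.83%

With x = fraction of Rb-85 (so Rb-87 is 1 − x):
84.912·x + 86.909·(1 − x) = 85.46777
(84.912 − 86.909)·x = 85.46777 − 86.909
x = -1.44123 / -1.997 = 0.72170 → 72.17% Rb-85, 27.83% Rb-87.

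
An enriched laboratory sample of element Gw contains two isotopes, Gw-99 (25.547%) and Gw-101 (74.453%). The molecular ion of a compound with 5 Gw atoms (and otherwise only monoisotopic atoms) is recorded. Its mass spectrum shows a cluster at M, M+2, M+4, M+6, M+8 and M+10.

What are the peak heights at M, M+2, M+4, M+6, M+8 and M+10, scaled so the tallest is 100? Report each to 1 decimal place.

0.3 : 4.0 : 23.5 : 68.6 : 100.0 : 58.3

Each Gw atom is independently Gw-99 (p = 0.25547) or Gw-101 (q = 0.74453); the cluster is the binomial expansion (p + q)^5.
P(M) = 0.25547^5 = 0.001088
P(M+2) = 5 × 0.25547^4 × 0.74453^1 = 0.015857
P(M+4) = 10 × 0.25547^3 × 0.74453^2 = 0.092424
P(M+6) = 10 × 0.25547^2 × 0.74453^3 = 0.269356
P(M+8) = 5 × 0.25547^1 × 0.74453^4 = 0.392499
P(M+10) = 0.74453^5 = 0.228776
The M+8 peak is largest (0.392499); scaling to 100 gives 0.3 : 4.0 : 23.5 : 68.6 : 100.0 : 58.3.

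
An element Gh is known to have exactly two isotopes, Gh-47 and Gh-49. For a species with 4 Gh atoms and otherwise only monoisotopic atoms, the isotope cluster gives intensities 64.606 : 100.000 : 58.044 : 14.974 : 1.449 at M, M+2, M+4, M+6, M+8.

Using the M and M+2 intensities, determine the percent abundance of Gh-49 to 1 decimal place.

Let p = fractional abundance of Gh-47. I(M+2)/I(M) = [C(4,1)·p^3·(1−p)] / p^4 = 4·(1−p)/p = 100.000/64.606 = 1.5478
(1−p)/p = 1.5478/4 = 0.3870  ⇒  p = 1/(1 + 0.3870) = 0.7210
Gh-47: 72.1%, Gh-49: 27.9%.

27.9%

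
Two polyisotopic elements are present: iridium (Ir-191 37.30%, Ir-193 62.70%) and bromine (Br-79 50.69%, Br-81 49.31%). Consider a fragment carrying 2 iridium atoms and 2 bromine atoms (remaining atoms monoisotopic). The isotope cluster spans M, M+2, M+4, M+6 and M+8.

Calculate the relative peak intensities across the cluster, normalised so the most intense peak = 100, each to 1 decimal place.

9.7 : 51.5 : 100.0 : 84.2 : 25.9

Iridium pattern (n=2): 0.139129 : 0.467742 : 0.393129
Bromine pattern (n=2): 0.25694761 : 0.49990478 : 0.24314761
Convolve the two distributions (both contribute in 2-u steps):
  M: 0.139129×0.25694761 = 0.035749
  M+2: 0.139129×0.49990478 + 0.467742×0.25694761 = 0.189736
  M+4: 0.139129×0.24314761 + 0.467742×0.49990478 + 0.393129×0.25694761 = 0.368669
  M+6: 0.467742×0.24314761 + 0.393129×0.49990478 = 0.310257
  M+8: 0.393129×0.24314761 = 0.095588
Scale to base peak (0.368669) = 100: 9.7 : 51.5 : 100.0 : 84.2 : 25.9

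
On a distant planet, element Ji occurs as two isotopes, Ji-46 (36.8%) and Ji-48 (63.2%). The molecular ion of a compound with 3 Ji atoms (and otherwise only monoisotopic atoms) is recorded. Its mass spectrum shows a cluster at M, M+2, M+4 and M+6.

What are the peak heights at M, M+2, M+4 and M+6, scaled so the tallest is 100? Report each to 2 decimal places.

Expanding (0.368 + 0.632)^3:
P(M) = 0.368^3 = 0.049836
P(M+2) = 3 × 0.368^2 × 0.632^1 = 0.256764
P(M+4) = 3 × 0.368^1 × 0.632^2 = 0.440964
P(M+6) = 0.632^3 = 0.252436
The M+4 peak is largest (0.440964); scaling to 100 gives 11.30 : 58.23 : 100.00 : 57.25.

11.30 : 58.23 : 100.00 : 57.25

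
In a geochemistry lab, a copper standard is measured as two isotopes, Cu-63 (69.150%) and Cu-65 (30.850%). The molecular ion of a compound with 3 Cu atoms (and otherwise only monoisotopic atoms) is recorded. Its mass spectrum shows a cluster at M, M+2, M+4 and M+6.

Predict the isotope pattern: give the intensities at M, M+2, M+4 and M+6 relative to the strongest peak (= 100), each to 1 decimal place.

The 3 Cu atoms are independent, so intensities follow the terms of (0.69150 + 0.30850)^3.
P(M) = 0.69150^3 = 0.330656
P(M+2) = 3 × 0.69150^2 × 0.30850^1 = 0.442548
P(M+4) = 3 × 0.69150^1 × 0.30850^2 = 0.197435
P(M+6) = 0.30850^3 = 0.029361
The M+2 peak is largest (0.442548); scaling to 100 gives 74.7 : 100.0 : 44.6 : 6.6.

74.7 : 100.0 : 44.6 : 6.6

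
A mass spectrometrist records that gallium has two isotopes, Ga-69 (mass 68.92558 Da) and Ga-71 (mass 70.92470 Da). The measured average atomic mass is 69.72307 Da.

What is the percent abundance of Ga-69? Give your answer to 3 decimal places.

Let x be the fractional abundance of Ga-69; then Ga-71 has abundance 1 − x.
68.92558·x + 70.92470·(1 − x) = 69.72307
(68.92558 − 70.92470)·x = 69.72307 − 70.92470
x = -1.20163 / -1.99912 = 0.60108 → 60.108% Ga-69, 39.892% Ga-71.

60.108%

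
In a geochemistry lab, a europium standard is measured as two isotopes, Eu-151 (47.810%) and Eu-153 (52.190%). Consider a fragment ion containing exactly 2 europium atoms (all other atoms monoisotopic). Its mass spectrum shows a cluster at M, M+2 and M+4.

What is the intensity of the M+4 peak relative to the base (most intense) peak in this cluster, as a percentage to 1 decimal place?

54.6%

Term probabilities: M 0.2286, M+2 0.4990, M+4 0.2724. Base peak = M+2.
P(M+2) = C(2,1) × 0.47810^1 × 0.52190^1 = 2 × 0.4781 × 0.5219 = 0.499041 (base)
P(M+4) = C(2,2) × 0.47810^0 × 0.52190^2 = 1 × 1.0000 × 0.27237961 = 0.272380
Relative intensity = 0.272380 / 0.499041 × 100 = 54.6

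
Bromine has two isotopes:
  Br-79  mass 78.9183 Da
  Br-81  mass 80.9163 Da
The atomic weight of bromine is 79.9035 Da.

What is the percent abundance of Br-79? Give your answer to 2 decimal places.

50.69%

Let x be the fractional abundance of Br-79; then Br-81 has abundance 1 − x.
78.9183·x + 80.9163·(1 − x) = 79.9035
(78.9183 − 80.9163)·x = 79.9035 − 80.9163
x = -1.0128 / -1.9980 = 0.50691 → 50.69% Br-79, 49.31% Br-81.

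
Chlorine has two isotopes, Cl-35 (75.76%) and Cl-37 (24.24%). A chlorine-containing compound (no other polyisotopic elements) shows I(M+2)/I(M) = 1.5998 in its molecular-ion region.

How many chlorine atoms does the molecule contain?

For n independent Cl atoms, I(M+2)/I(M) = n · (abundance Cl-37) / (abundance Cl-35) = n · 0.2424/0.7576.
n = 1.5998 × 0.7576/0.2424 = 5.00 ≈ 5

5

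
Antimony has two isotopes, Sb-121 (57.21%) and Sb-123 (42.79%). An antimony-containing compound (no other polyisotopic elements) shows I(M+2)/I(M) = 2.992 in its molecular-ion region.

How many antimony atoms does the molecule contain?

The M+2/M ratio from n Sb atoms is n · q/p = n · 0.4279/0.5721.
n = 2.992 × 0.5721/0.4279 = 4.00 ≈ 4

4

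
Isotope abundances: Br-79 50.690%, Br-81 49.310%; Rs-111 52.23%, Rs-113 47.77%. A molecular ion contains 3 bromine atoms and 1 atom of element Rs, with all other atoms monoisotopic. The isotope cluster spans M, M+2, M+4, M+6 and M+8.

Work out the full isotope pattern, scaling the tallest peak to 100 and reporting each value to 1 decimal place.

18.2 : 69.6 : 100.0 : 63.9 : 15.3

Bromine pattern (n=3): 0.13024674 : 0.3801026 : 0.36975457 : 0.11989609
Element Rs pattern (n=1): 0.5223 : 0.4777
Convolve the two distributions (both contribute in 2-u steps):
  M: 0.13024674×0.5223 = 0.068028
  M+2: 0.13024674×0.4777 + 0.3801026×0.5223 = 0.260746
  M+4: 0.3801026×0.4777 + 0.36975457×0.5223 = 0.374698
  M+6: 0.36975457×0.4777 + 0.11989609×0.5223 = 0.239253
  M+8: 0.11989609×0.4777 = 0.057274
Scale to base peak (0.374698) = 100: 18.2 : 69.6 : 100.0 : 63.9 : 15.3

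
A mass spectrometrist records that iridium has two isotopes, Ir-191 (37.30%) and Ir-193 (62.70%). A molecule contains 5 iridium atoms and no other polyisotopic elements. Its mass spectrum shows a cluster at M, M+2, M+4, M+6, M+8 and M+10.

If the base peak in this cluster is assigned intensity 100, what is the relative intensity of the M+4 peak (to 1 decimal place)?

59.5

Binomial terms of (0.3730 + 0.6270)^5: M 0.0072, M+2 0.0607, M+4 0.2040, M+6 0.3429, M+8 0.2882, M+10 0.0969 → M+6 is the base peak.
P(M+6) = C(5,3) × 0.3730^2 × 0.6270^3 = 10 × 0.139129 × 0.24649188 = 0.342942 (base)
P(M+4) = C(5,2) × 0.3730^3 × 0.6270^2 = 10 × 0.05189512 × 0.393129 = 0.204015
Relative intensity = 0.204015 / 0.342942 × 100 = 59.5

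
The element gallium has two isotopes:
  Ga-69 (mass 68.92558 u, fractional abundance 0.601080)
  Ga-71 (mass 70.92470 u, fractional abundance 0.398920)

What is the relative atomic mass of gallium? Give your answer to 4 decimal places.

69.7231 u

The abundance-weighted mean is 0.601080 × 68.92558 + 0.398920 × 70.92470
= 41.429788 + 28.293281 = 69.723069 u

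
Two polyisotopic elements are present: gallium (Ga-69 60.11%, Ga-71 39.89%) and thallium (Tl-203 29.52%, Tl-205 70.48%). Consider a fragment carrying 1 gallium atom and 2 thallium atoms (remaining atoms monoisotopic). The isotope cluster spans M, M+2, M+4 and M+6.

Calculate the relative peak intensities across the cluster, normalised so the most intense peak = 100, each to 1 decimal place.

Gallium pattern (n=1): 0.6011 : 0.3989
Thallium pattern (n=2): 0.08714304 : 0.41611392 : 0.49674304
Convolve the two distributions (both contribute in 2-u steps):
  M: 0.6011×0.08714304 = 0.052382
  M+2: 0.6011×0.41611392 + 0.3989×0.08714304 = 0.284887
  M+4: 0.6011×0.49674304 + 0.3989×0.41611392 = 0.464580
  M+6: 0.3989×0.49674304 = 0.198151
Scale to base peak (0.464580) = 100: 11.3 : 61.3 : 100.0 : 42.7

11.3 : 61.3 : 100.0 : 42.7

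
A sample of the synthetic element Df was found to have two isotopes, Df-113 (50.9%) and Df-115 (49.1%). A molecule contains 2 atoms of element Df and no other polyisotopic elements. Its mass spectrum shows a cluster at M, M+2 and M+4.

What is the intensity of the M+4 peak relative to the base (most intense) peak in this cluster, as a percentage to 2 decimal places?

48.23%

Term probabilities: M 0.2591, M+2 0.4998, M+4 0.2411. Base peak = M+2.
P(M+2) = C(2,1) × 0.509^1 × 0.491^1 = 2 × 0.5090 × 0.4910 = 0.499838 (base)
P(M+4) = C(2,2) × 0.509^0 × 0.491^2 = 1 × 1.0000 × 0.241081 = 0.241081
Relative intensity = 0.241081 / 0.499838 × 100 = 48.23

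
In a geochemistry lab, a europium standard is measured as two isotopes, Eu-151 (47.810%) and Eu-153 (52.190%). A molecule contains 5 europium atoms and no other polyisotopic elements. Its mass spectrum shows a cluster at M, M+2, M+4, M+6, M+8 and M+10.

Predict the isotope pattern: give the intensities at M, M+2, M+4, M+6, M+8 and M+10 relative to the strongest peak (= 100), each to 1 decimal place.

7.7 : 42.0 : 91.6 : 100.0 : 54.6 : 11.9

Each Eu atom is independently Eu-151 (p = 0.47810) or Eu-153 (q = 0.52190); the cluster is the binomial expansion (p + q)^5.
P(M) = 0.47810^5 = 0.024980
P(M+2) = 5 × 0.47810^4 × 0.52190^1 = 0.136343
P(M+4) = 10 × 0.47810^3 × 0.52190^2 = 0.297667
P(M+6) = 10 × 0.47810^2 × 0.52190^3 = 0.324937
P(M+8) = 5 × 0.47810^1 × 0.52190^4 = 0.177353
P(M+10) = 0.52190^5 = 0.038720
The M+6 peak is largest (0.324937); scaling to 100 gives 7.7 : 42.0 : 91.6 : 100.0 : 54.6 : 11.9.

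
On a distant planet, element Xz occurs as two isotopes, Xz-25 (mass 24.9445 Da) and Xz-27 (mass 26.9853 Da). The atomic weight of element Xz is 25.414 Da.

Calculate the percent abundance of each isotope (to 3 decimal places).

Xz-25: 76.994%, Xz-27: 23.006%

With x = fraction of Xz-25 (so Xz-27 is 1 − x):
24.9445·x + 26.9853·(1 − x) = 25.414
(24.9445 − 26.9853)·x = 25.414 − 26.9853
x = -1.5713 / -2.0408 = 0.76994 → 76.994% Xz-25, 23.006% Xz-27.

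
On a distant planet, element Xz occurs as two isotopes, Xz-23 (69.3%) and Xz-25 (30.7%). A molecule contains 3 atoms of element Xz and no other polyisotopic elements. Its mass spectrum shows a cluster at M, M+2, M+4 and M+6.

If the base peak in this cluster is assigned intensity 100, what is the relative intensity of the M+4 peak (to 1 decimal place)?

Term probabilities: M 0.3328, M+2 0.4423, M+4 0.1959, M+6 0.0289. Base peak = M+2.
P(M+2) = C(3,1) × 0.693^2 × 0.307^1 = 3 × 0.480249 × 0.3070 = 0.442309 (base)
P(M+4) = C(3,2) × 0.693^1 × 0.307^2 = 3 × 0.6930 × 0.094249 = 0.195944
Relative intensity = 0.195944 / 0.442309 × 100 = 44.3

44.3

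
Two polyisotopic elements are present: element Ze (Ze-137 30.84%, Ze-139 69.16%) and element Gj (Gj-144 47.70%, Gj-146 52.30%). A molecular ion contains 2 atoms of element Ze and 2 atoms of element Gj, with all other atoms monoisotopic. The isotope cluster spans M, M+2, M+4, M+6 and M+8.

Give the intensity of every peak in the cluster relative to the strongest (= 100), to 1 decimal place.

Element Ze pattern (n=2): 0.09511056 : 0.42657888 : 0.47831056
Element Gj pattern (n=2): 0.227529 : 0.498942 : 0.273529
Convolve the two distributions (both contribute in 2-u steps):
  M: 0.09511056×0.227529 = 0.021640
  M+2: 0.09511056×0.498942 + 0.42657888×0.227529 = 0.144514
  M+4: 0.09511056×0.273529 + 0.42657888×0.498942 + 0.47831056×0.227529 = 0.347683
  M+6: 0.42657888×0.273529 + 0.47831056×0.498942 = 0.355331
  M+8: 0.47831056×0.273529 = 0.130832
Scale to base peak (0.355331) = 100: 6.1 : 40.7 : 97.8 : 100.0 : 36.8

6.1 : 40.7 : 97.8 : 100.0 : 36.8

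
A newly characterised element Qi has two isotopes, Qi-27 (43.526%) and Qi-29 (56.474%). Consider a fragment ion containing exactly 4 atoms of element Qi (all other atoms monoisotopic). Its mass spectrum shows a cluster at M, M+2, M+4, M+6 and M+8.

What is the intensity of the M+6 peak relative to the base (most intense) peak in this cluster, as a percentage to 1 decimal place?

86.5%

Term probabilities: M 0.0359, M+2 0.1863, M+4 0.3625, M+6 0.3136, M+8 0.1017. Base peak = M+4.
P(M+4) = C(4,2) × 0.43526^2 × 0.56474^2 = 6 × 0.18945127 × 0.31893127 = 0.362532 (base)
P(M+6) = C(4,3) × 0.43526^1 × 0.56474^3 = 4 × 0.43526 × 0.18011324 = 0.313584
Relative intensity = 0.313584 / 0.362532 × 100 = 86.5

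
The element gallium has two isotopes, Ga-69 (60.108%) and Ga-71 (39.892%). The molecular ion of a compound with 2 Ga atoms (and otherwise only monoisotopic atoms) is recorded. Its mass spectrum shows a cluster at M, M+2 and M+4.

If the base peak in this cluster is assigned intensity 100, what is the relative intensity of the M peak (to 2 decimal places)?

75.34

Term probabilities: M 0.3613, M+2 0.4796, M+4 0.1591. Base peak = M+2.
P(M+2) = C(2,1) × 0.60108^1 × 0.39892^1 = 2 × 0.60108 × 0.39892 = 0.479566 (base)
P(M) = C(2,0) × 0.60108^2 × 0.39892^0 = 1 × 0.36129717 × 1.0000 = 0.361297
Relative intensity = 0.361297 / 0.479566 × 100 = 75.34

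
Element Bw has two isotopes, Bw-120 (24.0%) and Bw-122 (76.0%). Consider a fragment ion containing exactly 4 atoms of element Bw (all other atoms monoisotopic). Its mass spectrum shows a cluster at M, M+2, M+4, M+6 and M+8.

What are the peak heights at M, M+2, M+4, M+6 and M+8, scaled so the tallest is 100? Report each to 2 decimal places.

Each Bw atom is independently Bw-120 (p = 0.240) or Bw-122 (q = 0.760); the cluster is the binomial expansion (p + q)^4.
P(M) = 0.240^4 = 0.003318
P(M+2) = 4 × 0.240^3 × 0.760^1 = 0.042025
P(M+4) = 6 × 0.240^2 × 0.760^2 = 0.199619
P(M+6) = 4 × 0.240^1 × 0.760^3 = 0.421417
P(M+8) = 0.760^4 = 0.333622
The M+6 peak is largest (0.421417); scaling to 100 gives 0.79 : 9.97 : 47.37 : 100.00 : 79.17.

0.79 : 9.97 : 47.37 : 100.00 : 79.17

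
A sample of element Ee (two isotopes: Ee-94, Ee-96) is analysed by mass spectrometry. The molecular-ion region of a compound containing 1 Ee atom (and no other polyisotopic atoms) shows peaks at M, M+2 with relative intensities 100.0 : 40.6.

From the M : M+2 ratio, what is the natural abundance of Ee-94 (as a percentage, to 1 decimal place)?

71.1%

If p is the fraction of Ee that is Ee-94, then I(M+2)/I(M) = [C(1,1)·p^0·(1−p)] / p^1 = 1·(1−p)/p = 40.6/100.0 = 0.4060
(1−p)/p = 0.4060/1 = 0.4060  ⇒  p = 1/(1 + 0.4060) = 0.7112
Ee-94: 71.1%, Ee-96: 28.9%.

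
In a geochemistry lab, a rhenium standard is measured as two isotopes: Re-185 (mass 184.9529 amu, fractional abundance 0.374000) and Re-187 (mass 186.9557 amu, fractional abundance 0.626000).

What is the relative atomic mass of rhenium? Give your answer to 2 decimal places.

186.21 amu

Ar = Σ fᵢ·mᵢ = 0.374000 × 184.9529 + 0.626000 × 186.9557
= 69.17238 + 117.03427 = 186.20665 amu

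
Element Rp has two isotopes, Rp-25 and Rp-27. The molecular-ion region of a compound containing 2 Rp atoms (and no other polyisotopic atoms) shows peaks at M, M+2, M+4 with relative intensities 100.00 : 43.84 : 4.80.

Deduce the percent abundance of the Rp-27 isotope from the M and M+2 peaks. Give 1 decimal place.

18.0%

Let p = fractional abundance of Rp-25. I(M+2)/I(M) = [C(2,1)·p^1·(1−p)] / p^2 = 2·(1−p)/p = 43.84/100.00 = 0.4384
(1−p)/p = 0.4384/2 = 0.2192  ⇒  p = 1/(1 + 0.2192) = 0.8202
Rp-25: 82.0%, Rp-27: 18.0%.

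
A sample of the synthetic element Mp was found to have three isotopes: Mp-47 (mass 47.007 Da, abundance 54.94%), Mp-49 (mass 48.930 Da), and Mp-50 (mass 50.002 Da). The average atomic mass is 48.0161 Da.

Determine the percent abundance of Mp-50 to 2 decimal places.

The remaining 45.06% is split between Mp-49 (fraction x) and Mp-50 (fraction 0.4506 − x).
Substituting: 48.930x + 50.002(0.4506 − x) = 22.1904542
(48.930 − 50.002)x = -0.340447  ⇒  x = 0.31758, y = 0.13302
Mp-49: 31.76%, Mp-50: 13.30%.

13.30%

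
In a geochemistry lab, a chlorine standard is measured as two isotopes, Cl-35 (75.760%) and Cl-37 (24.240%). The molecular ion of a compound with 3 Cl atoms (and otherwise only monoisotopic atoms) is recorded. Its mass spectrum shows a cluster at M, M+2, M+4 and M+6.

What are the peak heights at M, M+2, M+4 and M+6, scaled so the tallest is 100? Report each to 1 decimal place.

The 3 Cl atoms are independent, so intensities follow the terms of (0.75760 + 0.24240)^3.
P(M) = 0.75760^3 = 0.434830
P(M+2) = 3 × 0.75760^2 × 0.24240^1 = 0.417382
P(M+4) = 3 × 0.75760^1 × 0.24240^2 = 0.133545
P(M+6) = 0.24240^3 = 0.014243
The M peak is largest (0.434830); scaling to 100 gives 100.0 : 96.0 : 30.7 : 3.3.

100.0 : 96.0 : 30.7 : 3.3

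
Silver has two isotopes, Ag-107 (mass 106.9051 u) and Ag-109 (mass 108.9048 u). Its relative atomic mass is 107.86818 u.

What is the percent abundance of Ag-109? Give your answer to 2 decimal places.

With x = fraction of Ag-107 (so Ag-109 is 1 − x):
106.9051·x + 108.9048·(1 − x) = 107.86818
(106.9051 − 108.9048)·x = 107.86818 − 108.9048
x = -1.03662 / -1.9997 = 0.51839 → 51.84% Ag-107, 48.16% Ag-109.

48.16%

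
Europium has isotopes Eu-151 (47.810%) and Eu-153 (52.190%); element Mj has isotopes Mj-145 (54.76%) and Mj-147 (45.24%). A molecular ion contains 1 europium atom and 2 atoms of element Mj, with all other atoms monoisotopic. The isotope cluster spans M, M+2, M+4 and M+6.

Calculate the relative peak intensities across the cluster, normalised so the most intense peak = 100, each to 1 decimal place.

36.4 : 100.0 : 90.6 : 27.2

Europium pattern (n=1): 0.4781 : 0.5219
Element Mj pattern (n=2): 0.29986576 : 0.49546848 : 0.20466576
Convolve the two distributions (both contribute in 2-u steps):
  M: 0.4781×0.29986576 = 0.143366
  M+2: 0.4781×0.49546848 + 0.5219×0.29986576 = 0.393383
  M+4: 0.4781×0.20466576 + 0.5219×0.49546848 = 0.356436
  M+6: 0.5219×0.20466576 = 0.106815
Scale to base peak (0.393383) = 100: 36.4 : 100.0 : 90.6 : 27.2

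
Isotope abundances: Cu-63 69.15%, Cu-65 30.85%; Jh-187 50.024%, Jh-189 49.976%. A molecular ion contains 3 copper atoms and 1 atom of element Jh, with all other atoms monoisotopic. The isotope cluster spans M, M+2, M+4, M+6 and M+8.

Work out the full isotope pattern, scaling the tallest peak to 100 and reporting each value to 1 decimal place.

42.8 : 100.0 : 82.7 : 29.3 : 3.8

Copper pattern (n=3): 0.33065611 : 0.44254842 : 0.19743483 : 0.02936064
Element Jh pattern (n=1): 0.50024 : 0.49976
Convolve the two distributions (both contribute in 2-u steps):
  M: 0.33065611×0.50024 = 0.165407
  M+2: 0.33065611×0.49976 + 0.44254842×0.50024 = 0.386629
  M+4: 0.44254842×0.49976 + 0.19743483×0.50024 = 0.319933
  M+6: 0.19743483×0.49976 + 0.02936064×0.50024 = 0.113357
  M+8: 0.02936064×0.49976 = 0.014673
Scale to base peak (0.386629) = 100: 42.8 : 100.0 : 82.7 : 29.3 : 3.8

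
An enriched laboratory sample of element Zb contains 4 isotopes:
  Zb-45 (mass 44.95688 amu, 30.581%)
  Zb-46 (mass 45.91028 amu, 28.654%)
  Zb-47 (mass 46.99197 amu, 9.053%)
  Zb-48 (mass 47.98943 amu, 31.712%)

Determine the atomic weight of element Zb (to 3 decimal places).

Average mass = Σ (abundance × isotope mass) = 0.30581 × 44.95688 + 0.28654 × 45.91028 + 0.09053 × 46.99197 + 0.31712 × 47.98943
= 13.748263 + 13.155132 + 4.254183 + 15.218408 = 46.375986 amu

46.376 amu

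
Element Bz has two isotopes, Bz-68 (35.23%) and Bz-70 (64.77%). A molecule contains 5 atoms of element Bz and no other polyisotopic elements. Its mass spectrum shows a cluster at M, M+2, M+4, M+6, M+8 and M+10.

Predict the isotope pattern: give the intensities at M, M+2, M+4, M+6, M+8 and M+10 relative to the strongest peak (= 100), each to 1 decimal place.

Expanding (0.3523 + 0.6477)^5:
P(M) = 0.3523^5 = 0.005427
P(M+2) = 5 × 0.3523^4 × 0.6477^1 = 0.049888
P(M+4) = 10 × 0.3523^3 × 0.6477^2 = 0.183436
P(M+6) = 10 × 0.3523^2 × 0.6477^3 = 0.337246
P(M+8) = 5 × 0.3523^1 × 0.6477^4 = 0.310012
P(M+10) = 0.6477^5 = 0.113991
The M+6 peak is largest (0.337246); scaling to 100 gives 1.6 : 14.8 : 54.4 : 100.0 : 91.9 : 33.8.

1.6 : 14.8 : 54.4 : 100.0 : 91.9 : 33.8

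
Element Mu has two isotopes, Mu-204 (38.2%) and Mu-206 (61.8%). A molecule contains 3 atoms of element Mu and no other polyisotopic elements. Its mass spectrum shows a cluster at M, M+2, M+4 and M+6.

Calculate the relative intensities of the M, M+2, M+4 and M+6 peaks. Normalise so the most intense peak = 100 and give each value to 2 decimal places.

Expanding (0.382 + 0.618)^3:
P(M) = 0.382^3 = 0.055743
P(M+2) = 3 × 0.382^2 × 0.618^1 = 0.270543
P(M+4) = 3 × 0.382^1 × 0.618^2 = 0.437685
P(M+6) = 0.618^3 = 0.236029
The M+4 peak is largest (0.437685); scaling to 100 gives 12.74 : 61.81 : 100.00 : 53.93.

12.74 : 61.81 : 100.00 : 53.93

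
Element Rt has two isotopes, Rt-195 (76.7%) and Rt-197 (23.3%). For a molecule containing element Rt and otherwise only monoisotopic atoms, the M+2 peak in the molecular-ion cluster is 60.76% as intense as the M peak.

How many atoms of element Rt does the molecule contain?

For n independent Rt atoms, I(M+2)/I(M) = n · (abundance Rt-197) / (abundance Rt-195) = n · 0.233/0.767.
n = 0.6076 × 0.767/0.233 = 2.00 ≈ 2

2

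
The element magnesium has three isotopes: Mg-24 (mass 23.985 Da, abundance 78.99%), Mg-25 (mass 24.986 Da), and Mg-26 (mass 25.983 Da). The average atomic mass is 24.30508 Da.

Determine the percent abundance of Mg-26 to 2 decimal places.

11.01%

Let x and y be the fractions of Mg-25 and Mg-26. Then x + y = 1 − 0.7899 = 0.2101 and 24.986x + 25.983y = 24.30508 − 0.7899×23.985 = 5.3593285.
Substituting: 24.986x + 25.983(0.2101 − x) = 5.3593285
(24.986 − 25.983)x = -0.0996998  ⇒  x = 0.10000, y = 0.11010
Mg-25: 10.00%, Mg-26: 11.01%.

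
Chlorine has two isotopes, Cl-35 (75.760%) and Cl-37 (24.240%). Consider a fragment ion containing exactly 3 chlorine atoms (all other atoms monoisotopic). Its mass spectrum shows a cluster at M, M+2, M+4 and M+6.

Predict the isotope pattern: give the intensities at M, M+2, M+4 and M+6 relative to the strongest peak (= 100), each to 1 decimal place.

100.0 : 96.0 : 30.7 : 3.3

Expanding (0.75760 + 0.24240)^3:
P(M) = 0.75760^3 = 0.434830
P(M+2) = 3 × 0.75760^2 × 0.24240^1 = 0.417382
P(M+4) = 3 × 0.75760^1 × 0.24240^2 = 0.133545
P(M+6) = 0.24240^3 = 0.014243
The M peak is largest (0.434830); scaling to 100 gives 100.0 : 96.0 : 30.7 : 3.3.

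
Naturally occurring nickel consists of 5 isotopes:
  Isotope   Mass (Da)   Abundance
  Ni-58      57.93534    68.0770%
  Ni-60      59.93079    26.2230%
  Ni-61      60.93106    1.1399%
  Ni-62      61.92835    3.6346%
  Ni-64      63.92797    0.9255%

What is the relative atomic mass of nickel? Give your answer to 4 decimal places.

Weight each isotope mass by its fractional abundance: 0.680770 × 57.93534 + 0.262230 × 59.93079 + 0.011399 × 60.93106 + 0.036346 × 61.92835 + 0.009255 × 63.92797
= 39.440641 + 15.715651 + 0.694553 + 2.250848 + 0.591653 = 58.693346 Da

58.6933 Da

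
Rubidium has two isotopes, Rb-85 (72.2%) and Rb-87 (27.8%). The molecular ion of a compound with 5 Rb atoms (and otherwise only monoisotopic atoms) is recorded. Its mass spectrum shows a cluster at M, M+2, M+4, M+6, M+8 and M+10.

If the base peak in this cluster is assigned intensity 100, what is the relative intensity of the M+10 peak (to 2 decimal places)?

(0.722 + 0.278)^5 gives M 0.1962, M+2 0.3777, M+4 0.2909, M+6 0.1120, M+8 0.0216, M+10 0.0017; the largest is M+2.
P(M+2) = C(5,1) × 0.722^4 × 0.278^1 = 5 × 0.27173701 × 0.2780 = 0.377714 (base)
P(M+10) = C(5,5) × 0.722^0 × 0.278^5 = 1 × 1.0000 × 0.00166044 = 0.001660
Relative intensity = 0.001660 / 0.377714 × 100 = 0.44

0.44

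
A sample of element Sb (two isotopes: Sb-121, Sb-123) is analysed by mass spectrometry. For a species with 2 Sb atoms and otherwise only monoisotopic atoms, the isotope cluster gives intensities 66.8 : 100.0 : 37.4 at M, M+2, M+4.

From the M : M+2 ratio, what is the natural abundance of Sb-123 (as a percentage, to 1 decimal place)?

42.8%

Let p = fractional abundance of Sb-121. I(M+2)/I(M) = [C(2,1)·p^1·(1−p)] / p^2 = 2·(1−p)/p = 100.0/66.8 = 1.4970
(1−p)/p = 1.4970/2 = 0.7485  ⇒  p = 1/(1 + 0.7485) = 0.5719
Sb-121: 57.2%, Sb-123: 42.8%.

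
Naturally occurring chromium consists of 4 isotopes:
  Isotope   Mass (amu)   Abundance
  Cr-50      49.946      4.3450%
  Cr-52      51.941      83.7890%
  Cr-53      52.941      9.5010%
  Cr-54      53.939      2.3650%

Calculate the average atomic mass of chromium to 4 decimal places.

51.9966 amu

Weight each isotope mass by its fractional abundance: 0.043450 × 49.946 + 0.837890 × 51.941 + 0.095010 × 52.941 + 0.023650 × 53.939
= 2.17015 + 43.52084 + 5.02992 + 1.27566 = 51.99657 amu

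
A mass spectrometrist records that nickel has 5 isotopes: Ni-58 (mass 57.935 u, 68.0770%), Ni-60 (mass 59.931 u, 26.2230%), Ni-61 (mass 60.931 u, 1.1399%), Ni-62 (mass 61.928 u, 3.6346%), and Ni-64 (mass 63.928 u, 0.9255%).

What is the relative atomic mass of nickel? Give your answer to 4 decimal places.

58.6932 u

The abundance-weighted mean is 0.680770 × 57.935 + 0.262230 × 59.931 + 0.011399 × 60.931 + 0.036346 × 61.928 + 0.009255 × 63.928
= 39.44041 + 15.71571 + 0.69455 + 2.25084 + 0.59165 = 58.69316 u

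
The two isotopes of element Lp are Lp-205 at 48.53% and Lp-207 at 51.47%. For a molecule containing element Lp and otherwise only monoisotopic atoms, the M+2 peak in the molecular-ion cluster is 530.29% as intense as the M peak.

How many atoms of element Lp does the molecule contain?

For n independent Lp atoms, I(M+2)/I(M) = n · (abundance Lp-207) / (abundance Lp-205) = n · 0.5147/0.4853.
n = 5.3029 × 0.4853/0.5147 = 5.00 ≈ 5

5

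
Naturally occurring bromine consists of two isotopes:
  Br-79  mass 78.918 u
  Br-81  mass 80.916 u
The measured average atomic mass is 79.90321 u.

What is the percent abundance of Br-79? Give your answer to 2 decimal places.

50.69%

With x = fraction of Br-79 (so Br-81 is 1 − x):
78.918·x + 80.916·(1 − x) = 79.90321
(78.918 − 80.916)·x = 79.90321 − 80.916
x = -1.01279 / -1.998 = 0.50690 → 50.69% Br-79, 49.31% Br-81.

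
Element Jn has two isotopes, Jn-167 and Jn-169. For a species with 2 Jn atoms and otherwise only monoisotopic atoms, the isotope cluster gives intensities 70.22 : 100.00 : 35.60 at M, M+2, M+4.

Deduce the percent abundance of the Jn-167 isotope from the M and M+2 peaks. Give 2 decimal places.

Write p for the Jn-167 fraction. I(M+2)/I(M) = [C(2,1)·p^1·(1−p)] / p^2 = 2·(1−p)/p = 100.00/70.22 = 1.4241
(1−p)/p = 1.4241/2 = 0.7120  ⇒  p = 1/(1 + 0.7120) = 0.5841
Jn-167: 58.41%, Jn-169: 41.59%.

58.41%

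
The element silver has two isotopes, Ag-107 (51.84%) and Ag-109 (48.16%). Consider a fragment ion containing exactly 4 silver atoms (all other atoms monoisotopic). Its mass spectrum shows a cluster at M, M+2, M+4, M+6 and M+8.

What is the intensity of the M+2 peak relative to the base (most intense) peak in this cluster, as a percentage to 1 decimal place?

71.8%

(0.5184 + 0.4816)^4 gives M 0.0722, M+2 0.2684, M+4 0.3740, M+6 0.2316, M+8 0.0538; the largest is M+4.
P(M+4) = C(4,2) × 0.5184^2 × 0.4816^2 = 6 × 0.26873856 × 0.23193856 = 0.373985 (base)
P(M+2) = C(4,1) × 0.5184^3 × 0.4816^1 = 4 × 0.13931407 × 0.4816 = 0.268375
Relative intensity = 0.268375 / 0.373985 × 100 = 71.8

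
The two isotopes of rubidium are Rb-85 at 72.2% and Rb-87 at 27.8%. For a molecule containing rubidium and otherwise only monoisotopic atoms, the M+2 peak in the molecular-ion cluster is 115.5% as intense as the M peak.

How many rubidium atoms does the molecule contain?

3

With n Rb atoms, P(M+2)/P(M) = C(n,1)·p^(n−1)q / p^n = n·q/p = n · 0.278/0.722.
n = 1.155 × 0.722/0.278 = 3.00 ≈ 3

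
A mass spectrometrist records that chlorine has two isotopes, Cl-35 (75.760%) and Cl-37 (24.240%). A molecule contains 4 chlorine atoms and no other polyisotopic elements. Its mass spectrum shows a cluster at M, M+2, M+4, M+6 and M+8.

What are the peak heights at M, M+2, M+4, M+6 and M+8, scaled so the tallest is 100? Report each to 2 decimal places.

Expanding (0.75760 + 0.24240)^4:
P(M) = 0.75760^4 = 0.329428
P(M+2) = 4 × 0.75760^3 × 0.24240^1 = 0.421612
P(M+4) = 6 × 0.75760^2 × 0.24240^2 = 0.202347
P(M+6) = 4 × 0.75760^1 × 0.24240^3 = 0.043162
P(M+8) = 0.24240^4 = 0.003452
The M+2 peak is largest (0.421612); scaling to 100 gives 78.14 : 100.00 : 47.99 : 10.24 : 0.82.

78.14 : 100.00 : 47.99 : 10.24 : 0.82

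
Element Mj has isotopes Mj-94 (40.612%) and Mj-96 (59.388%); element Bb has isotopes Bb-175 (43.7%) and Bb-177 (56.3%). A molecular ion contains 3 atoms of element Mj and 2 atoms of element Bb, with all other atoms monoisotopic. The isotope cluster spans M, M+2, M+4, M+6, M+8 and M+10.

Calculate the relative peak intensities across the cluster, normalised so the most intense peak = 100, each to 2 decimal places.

3.71 : 25.85 : 71.94 : 100.00 : 69.44 : 19.27

Element Mj pattern (n=3): 0.06698277 : 0.29385204 : 0.4297076 : 0.20945759
Element Bb pattern (n=2): 0.190969 : 0.492062 : 0.316969
Convolve the two distributions (both contribute in 2-u steps):
  M: 0.06698277×0.190969 = 0.012792
  M+2: 0.06698277×0.492062 + 0.29385204×0.190969 = 0.089076
  M+4: 0.06698277×0.316969 + 0.29385204×0.492062 + 0.4297076×0.190969 = 0.247886
  M+6: 0.29385204×0.316969 + 0.4297076×0.492062 + 0.20945759×0.190969 = 0.344585
  M+8: 0.4297076×0.316969 + 0.20945759×0.492062 = 0.239270
  M+10: 0.20945759×0.316969 = 0.066392
Scale to base peak (0.344585) = 100: 3.71 : 25.85 : 71.94 : 100.00 : 69.44 : 19.27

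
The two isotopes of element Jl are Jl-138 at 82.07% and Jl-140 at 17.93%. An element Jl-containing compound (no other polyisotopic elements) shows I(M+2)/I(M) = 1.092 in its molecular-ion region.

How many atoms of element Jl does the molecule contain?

The M+2/M ratio from n Jl atoms is n · q/p = n · 0.1793/0.8207.
n = 1.092 × 0.8207/0.1793 = 5.00 ≈ 5

5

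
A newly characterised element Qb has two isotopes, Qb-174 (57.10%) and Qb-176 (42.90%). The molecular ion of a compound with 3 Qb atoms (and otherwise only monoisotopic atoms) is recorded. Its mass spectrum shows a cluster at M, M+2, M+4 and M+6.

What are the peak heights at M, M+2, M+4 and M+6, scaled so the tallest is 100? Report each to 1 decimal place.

44.4 : 100.0 : 75.1 : 18.8

The 3 Qb atoms are independent, so intensities follow the terms of (0.5710 + 0.4290)^3.
P(M) = 0.5710^3 = 0.186169
P(M+2) = 3 × 0.5710^2 × 0.4290^1 = 0.419615
P(M+4) = 3 × 0.5710^1 × 0.4290^2 = 0.315262
P(M+6) = 0.4290^3 = 0.078954
The M+2 peak is largest (0.419615); scaling to 100 gives 44.4 : 100.0 : 75.1 : 18.8.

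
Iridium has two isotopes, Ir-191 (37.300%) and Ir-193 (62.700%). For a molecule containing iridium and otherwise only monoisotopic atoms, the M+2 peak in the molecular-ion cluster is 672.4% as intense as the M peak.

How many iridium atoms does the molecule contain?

The M+2/M ratio from n Ir atoms is n · q/p = n · 0.62700/0.37300.
n = 6.724 × 0.37300/0.62700 = 4.00 ≈ 4

4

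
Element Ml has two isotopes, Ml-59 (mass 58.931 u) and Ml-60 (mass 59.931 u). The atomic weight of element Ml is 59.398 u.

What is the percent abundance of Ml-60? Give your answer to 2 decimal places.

46.70%

Let x be the fractional abundance of Ml-59; then Ml-60 has abundance 1 − x.
58.931·x + 59.931·(1 − x) = 59.398
(58.931 − 59.931)·x = 59.398 − 59.931
x = -0.533 / -1.000 = 0.53300 → 53.30% Ml-59, 46.70% Ml-60.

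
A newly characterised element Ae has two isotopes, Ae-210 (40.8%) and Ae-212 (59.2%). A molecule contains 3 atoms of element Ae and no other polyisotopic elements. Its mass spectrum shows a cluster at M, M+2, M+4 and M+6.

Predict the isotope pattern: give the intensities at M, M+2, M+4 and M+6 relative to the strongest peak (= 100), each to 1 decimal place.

Expanding (0.408 + 0.592)^3:
P(M) = 0.408^3 = 0.067917
P(M+2) = 3 × 0.408^2 × 0.592^1 = 0.295640
P(M+4) = 3 × 0.408^1 × 0.592^2 = 0.428968
P(M+6) = 0.592^3 = 0.207475
The M+4 peak is largest (0.428968); scaling to 100 gives 15.8 : 68.9 : 100.0 : 48.4.

15.8 : 68.9 : 100.0 : 48.4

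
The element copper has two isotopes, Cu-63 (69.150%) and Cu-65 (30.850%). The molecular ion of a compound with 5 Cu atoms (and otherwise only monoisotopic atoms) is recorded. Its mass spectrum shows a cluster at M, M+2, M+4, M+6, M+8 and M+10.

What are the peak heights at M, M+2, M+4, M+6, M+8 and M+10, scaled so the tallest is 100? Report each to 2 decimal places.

44.83 : 100.00 : 89.23 : 39.81 : 8.88 : 0.79

The 5 Cu atoms are independent, so intensities follow the terms of (0.69150 + 0.30850)^5.
P(M) = 0.69150^5 = 0.158111
P(M+2) = 5 × 0.69150^4 × 0.30850^1 = 0.352691
P(M+4) = 10 × 0.69150^3 × 0.30850^2 = 0.314693
P(M+6) = 10 × 0.69150^2 × 0.30850^3 = 0.140394
P(M+8) = 5 × 0.69150^1 × 0.30850^4 = 0.031317
P(M+10) = 0.30850^5 = 0.002794
The M+2 peak is largest (0.352691); scaling to 100 gives 44.83 : 100.00 : 89.23 : 39.81 : 8.88 : 0.79.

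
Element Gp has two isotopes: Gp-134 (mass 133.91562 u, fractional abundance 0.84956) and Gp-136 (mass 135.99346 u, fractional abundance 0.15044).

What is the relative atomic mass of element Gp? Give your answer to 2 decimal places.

134.23 u

Average mass = Σ (abundance × isotope mass) = 0.84956 × 133.91562 + 0.15044 × 135.99346
= 113.769354 + 20.458856 = 134.228210 u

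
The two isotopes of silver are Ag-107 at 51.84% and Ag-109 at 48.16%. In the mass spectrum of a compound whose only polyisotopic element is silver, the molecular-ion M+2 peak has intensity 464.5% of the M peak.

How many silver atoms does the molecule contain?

5

The M+2/M ratio from n Ag atoms is n · q/p = n · 0.4816/0.5184.
n = 4.645 × 0.5184/0.4816 = 5.00 ≈ 5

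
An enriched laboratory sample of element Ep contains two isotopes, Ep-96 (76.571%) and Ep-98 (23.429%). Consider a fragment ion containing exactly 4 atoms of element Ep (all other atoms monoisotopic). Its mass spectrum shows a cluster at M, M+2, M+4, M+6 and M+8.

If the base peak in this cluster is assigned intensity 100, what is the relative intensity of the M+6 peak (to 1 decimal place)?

9.4

Binomial terms of (0.76571 + 0.23429)^4: M 0.3438, M+2 0.4207, M+4 0.1931, M+6 0.0394, M+8 0.0030 → M+2 is the base peak.
P(M+2) = C(4,1) × 0.76571^3 × 0.23429^1 = 4 × 0.44894481 × 0.23429 = 0.420733 (base)
P(M+6) = C(4,3) × 0.76571^1 × 0.23429^3 = 4 × 0.76571 × 0.0128606 = 0.039390
Relative intensity = 0.039390 / 0.420733 × 100 = 9.4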